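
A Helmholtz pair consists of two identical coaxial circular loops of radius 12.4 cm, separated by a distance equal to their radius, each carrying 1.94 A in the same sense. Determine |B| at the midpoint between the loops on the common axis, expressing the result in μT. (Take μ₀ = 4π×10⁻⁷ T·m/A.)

Each loop contributes B = μ₀IR²/[2(R²+z²)^(3/2)] on the axis, with z measured from that loop.
Loop 1 (z = 0.062 m): B₁ = 7.03×10⁻⁶ T. Loop 2 (z = 0.062 m): B₂ = 7.03×10⁻⁶ T.
The fields add: B = B₁ + B₂ = 1.41×10⁻⁵ T.

B ≈ 14.1 μT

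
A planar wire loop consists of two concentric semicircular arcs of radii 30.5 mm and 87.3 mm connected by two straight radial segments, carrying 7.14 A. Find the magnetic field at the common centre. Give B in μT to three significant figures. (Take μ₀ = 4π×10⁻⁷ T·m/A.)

B ≈ 47.9 μT

The radial connectors point toward the centre, so dl × r̂ = 0 and they contribute nothing.
Each semicircle gives μ₀I/(4R): inner arc 7.35×10⁻⁵ T, outer arc 2.57×10⁻⁵ T.
The two arcs carry current in opposite angular senses, so their fields oppose: B = |7.35×10⁻⁵ − 2.57×10⁻⁵| = 4.79×10⁻⁵ T.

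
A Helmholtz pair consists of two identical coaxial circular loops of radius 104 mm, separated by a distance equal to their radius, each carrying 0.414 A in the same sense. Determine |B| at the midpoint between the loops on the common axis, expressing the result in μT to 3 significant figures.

Each loop contributes B = μ₀IR²/[2(R²+z²)^(3/2)] on the axis, with z measured from that loop.
Loop 1 (z = 0.052 m): B₁ = 1.79×10⁻⁶ T. Loop 2 (z = 0.052 m): B₂ = 1.79×10⁻⁶ T.
The fields add: B = B₁ + B₂ = 3.58×10⁻⁶ T.

B ≈ 3.58 μT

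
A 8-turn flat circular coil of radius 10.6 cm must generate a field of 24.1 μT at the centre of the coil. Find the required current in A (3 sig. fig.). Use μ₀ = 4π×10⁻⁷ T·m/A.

I ≈ 0.508 A

For an N-turn coil, B = Nμ₀I/(2R) with R = 0.106 m, so I = 2RB/(Nμ₀) = 2 × 0.106 × 2.41×10⁻⁵ / (8 × 4π×10⁻⁷) = 0.508 A.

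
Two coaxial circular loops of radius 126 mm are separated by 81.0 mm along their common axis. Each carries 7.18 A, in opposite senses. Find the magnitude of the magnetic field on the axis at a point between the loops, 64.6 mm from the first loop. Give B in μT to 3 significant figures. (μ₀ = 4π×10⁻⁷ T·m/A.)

B ≈ 9.68 μT

Each loop contributes B = μ₀IR²/[2(R²+z²)^(3/2)] on the axis, with z measured from that loop.
Loop 1 (z = 0.0646 m): B₁ = 2.52×10⁻⁵ T. Loop 2 (z = 0.0164 m): B₂ = 3.49×10⁻⁵ T.
The fields oppose: B = |B₁ − B₂| = 9.68×10⁻⁶ T.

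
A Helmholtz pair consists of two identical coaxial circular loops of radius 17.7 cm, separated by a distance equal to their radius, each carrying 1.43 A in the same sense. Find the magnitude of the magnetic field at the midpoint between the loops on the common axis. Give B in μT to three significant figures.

B ≈ 7.26 μT

Each loop contributes B = μ₀IR²/[2(R²+z²)^(3/2)] on the axis, with z measured from that loop.
Loop 1 (z = 0.0885 m): B₁ = 3.63×10⁻⁶ T. Loop 2 (z = 0.0885 m): B₂ = 3.63×10⁻⁶ T.
The fields add: B = B₁ + B₂ = 7.26×10⁻⁶ T.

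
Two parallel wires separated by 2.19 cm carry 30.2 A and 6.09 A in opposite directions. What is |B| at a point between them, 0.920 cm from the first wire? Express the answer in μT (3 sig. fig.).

B ≈ 752 μT

Each long wire gives B = μ₀I/(2πd). Distances are d₁ = 0.0092 m and d₂ = 0.0127 m.
B₁ = 6.57×10⁻⁴ T, B₂ = 9.59×10⁻⁵ T.
Between antiparallel currents both contributions point the same way, so they add. B = B₁ + B₂ = 6.57×10⁻⁴ + 9.59×10⁻⁵ = 7.52×10⁻⁴ T.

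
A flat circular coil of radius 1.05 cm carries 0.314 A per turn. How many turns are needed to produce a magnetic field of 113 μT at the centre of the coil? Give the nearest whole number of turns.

N = 6

For an N-turn coil, B = Nμ₀I/(2R). A single turn gives B₁ = 1.88×10⁻⁵ T with R = 0.0105 m.
N = B/B₁ = 1.13×10⁻⁴ / 1.88×10⁻⁵ = 6.01.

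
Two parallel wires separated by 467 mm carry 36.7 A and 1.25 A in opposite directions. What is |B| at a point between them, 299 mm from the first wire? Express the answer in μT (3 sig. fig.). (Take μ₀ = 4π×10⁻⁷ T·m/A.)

Each long wire gives B = μ₀I/(2πd). Distances are d₁ = 0.299 m and d₂ = 0.168 m.
B₁ = 2.45×10⁻⁵ T, B₂ = 1.49×10⁻⁶ T.
Between antiparallel currents both contributions point the same way, so they add. B = B₁ + B₂ = 2.45×10⁻⁵ + 1.49×10⁻⁶ = 2.60×10⁻⁵ T.

B ≈ 26.0 μT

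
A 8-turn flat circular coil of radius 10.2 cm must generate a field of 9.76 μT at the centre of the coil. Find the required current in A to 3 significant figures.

I ≈ 0.198 A

For an N-turn coil, B = Nμ₀I/(2R) with R = 0.102 m, so I = 2RB/(Nμ₀) = 2 × 0.102 × 9.76×10⁻⁶ / (8 × 4π×10⁻⁷) = 0.198 A.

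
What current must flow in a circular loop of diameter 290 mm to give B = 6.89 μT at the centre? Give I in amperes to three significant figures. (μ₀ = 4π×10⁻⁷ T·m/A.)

I ≈ 1.59 A

At the centre of a circular loop B = μ₀I/(2R), so I = 2RB/μ₀.
With R = 0.145 m, I = 2 × 0.145 × 6.89×10⁻⁶ / (4π×10⁻⁷) = 1.59 A.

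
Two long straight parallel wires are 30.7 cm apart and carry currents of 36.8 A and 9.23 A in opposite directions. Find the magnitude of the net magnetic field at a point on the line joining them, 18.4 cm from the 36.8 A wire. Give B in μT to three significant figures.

Each long wire gives B = μ₀I/(2πd). Distances are d₁ = 0.184 m and d₂ = 0.123 m.
B₁ = 4.00×10⁻⁵ T, B₂ = 1.50×10⁻⁵ T.
Between antiparallel currents both contributions point the same way, so they add. B = B₁ + B₂ = 4.00×10⁻⁵ + 1.50×10⁻⁵ = 5.50×10⁻⁵ T.

B ≈ 55.0 μT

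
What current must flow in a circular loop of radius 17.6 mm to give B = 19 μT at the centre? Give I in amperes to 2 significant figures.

I ≈ 0.53 A

At the centre of a circular loop B = μ₀I/(2R), so I = 2RB/μ₀.
With R = 0.0176 m, I = 2 × 0.0176 × 1.90×10⁻⁵ / (4π×10⁻⁷) = 0.532 A.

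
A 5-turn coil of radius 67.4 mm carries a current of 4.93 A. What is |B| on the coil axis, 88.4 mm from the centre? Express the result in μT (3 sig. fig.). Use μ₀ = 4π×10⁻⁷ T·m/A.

B ≈ 51.2 μT

For an N-turn flat coil, B = Nμ₀IR²/[2(R²+z²)^(3/2)] with R = 0.0674 m, z = 0.0884 m.
B = 5 × 1.02×10⁻⁵ T = 5.12×10⁻⁵ T.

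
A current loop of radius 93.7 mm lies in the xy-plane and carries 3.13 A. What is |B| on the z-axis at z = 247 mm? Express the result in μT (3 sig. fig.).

On the axis of a circular loop, B = μ₀IR² / [2(R²+z²)^(3/2)].
R² + z² = (0.0937)² + (0.247)² = 0.06979 m², and (R²+z²)^(3/2) = 1.84×10⁻² m³.
B = (4π×10⁻⁷ × 3.13 × 0.00878) / (2 × 1.84×10⁻²) = 9.37×10⁻⁷ T.

B ≈ 0.937 μT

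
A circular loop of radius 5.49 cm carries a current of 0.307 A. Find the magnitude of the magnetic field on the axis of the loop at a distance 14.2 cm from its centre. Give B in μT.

On the axis of a circular loop, B = μ₀IR² / [2(R²+z²)^(3/2)].
R² + z² = (0.0549)² + (0.142)² = 0.02318 m², and (R²+z²)^(3/2) = 3.53×10⁻³ m³.
B = (4π×10⁻⁷ × 0.307 × 0.003014) / (2 × 3.53×10⁻³) = 1.65×10⁻⁷ T.

B ≈ 0.165 μT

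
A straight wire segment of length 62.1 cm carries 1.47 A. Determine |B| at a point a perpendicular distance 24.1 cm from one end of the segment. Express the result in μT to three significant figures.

B ≈ 0.569 μT

For a finite straight segment, B = (μ₀I/4πd)(sinθ₁ + sinθ₂), where θ₁, θ₂ are the angles from the perpendicular to each end.
The perpendicular foot is at one end, so the two end-offsets along the wire are 0 and L = 0.621 m.
sinθ₁ = 0/√(0²+0.241²) = 0.0000; sinθ₂ = 0.621/√(0.621²+0.241²) = 0.9323.
B = (4π×10⁻⁷ × 1.47) / (4π × 0.241) × (0.0000 + 0.9323) = 5.69×10⁻⁷ T.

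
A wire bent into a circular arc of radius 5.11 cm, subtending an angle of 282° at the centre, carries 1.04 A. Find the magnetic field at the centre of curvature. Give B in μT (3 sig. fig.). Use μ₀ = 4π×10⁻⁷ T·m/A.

B ≈ 10.0 μT

The Biot–Savart field of a circular arc at its centre is B = μ₀Iφ/(4πR), with φ = 4.922 rad.
B = (4π×10⁻⁷ × 1.04 × 4.922) / (4π × 0.0511) = 1.00×10⁻⁵ T.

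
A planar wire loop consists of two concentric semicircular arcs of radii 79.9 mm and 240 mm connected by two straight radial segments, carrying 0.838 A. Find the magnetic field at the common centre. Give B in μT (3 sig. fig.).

B ≈ 2.20 μT

The radial connectors point toward the centre, so dl × r̂ = 0 and they contribute nothing.
Each semicircle gives μ₀I/(4R): inner arc 3.29×10⁻⁶ T, outer arc 1.10×10⁻⁶ T.
The two arcs carry current in opposite angular senses, so their fields oppose: B = |3.29×10⁻⁶ − 1.10×10⁻⁶| = 2.20×10⁻⁶ T.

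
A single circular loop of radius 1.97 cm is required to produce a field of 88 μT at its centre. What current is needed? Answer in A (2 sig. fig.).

At the centre of a circular loop B = μ₀I/(2R), so I = 2RB/μ₀.
With R = 0.0197 m, I = 2 × 0.0197 × 8.80×10⁻⁵ / (4π×10⁻⁷) = 2.76 A.

I ≈ 2.8 A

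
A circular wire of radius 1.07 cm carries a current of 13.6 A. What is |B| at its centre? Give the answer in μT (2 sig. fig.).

B ≈ 800 μT

At the centre of a circular loop the Biot–Savart law gives B = μ₀I/(2R).
B = (4π×10⁻⁷ × 13.6) / (2 × 0.0107) = 7.99×10⁻⁴ T.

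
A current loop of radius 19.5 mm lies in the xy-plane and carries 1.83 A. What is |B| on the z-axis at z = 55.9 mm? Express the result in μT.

B ≈ 2.11 μT

On the axis of a circular loop, B = μ₀IR² / [2(R²+z²)^(3/2)].
R² + z² = (0.0195)² + (0.0559)² = 0.003505 m², and (R²+z²)^(3/2) = 2.08×10⁻⁴ m³.
B = (4π×10⁻⁷ × 1.83 × 0.0003802) / (2 × 2.08×10⁻⁴) = 2.11×10⁻⁶ T.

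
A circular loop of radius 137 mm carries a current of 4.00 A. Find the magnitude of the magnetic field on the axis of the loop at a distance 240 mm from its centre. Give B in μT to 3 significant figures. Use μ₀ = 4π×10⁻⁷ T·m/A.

B ≈ 2.24 μT

On the axis of a circular loop, B = μ₀IR² / [2(R²+z²)^(3/2)].
R² + z² = (0.137)² + (0.24)² = 0.07637 m², and (R²+z²)^(3/2) = 2.11×10⁻² m³.
B = (4π×10⁻⁷ × 4.00 × 0.01877) / (2 × 2.11×10⁻²) = 2.24×10⁻⁶ T.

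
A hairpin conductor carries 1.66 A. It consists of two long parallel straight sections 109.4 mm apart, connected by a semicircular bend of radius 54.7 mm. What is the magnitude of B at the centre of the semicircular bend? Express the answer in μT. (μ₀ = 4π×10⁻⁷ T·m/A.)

B ≈ 15.6 μT

The semicircular arc contributes B_arc = μ₀I·π/(4πR) = μ₀I/(4R) = 9.53×10⁻⁶ T.
Each semi-infinite lead is at perpendicular distance R = 0.0547 m from the centre, with the perpendicular foot at its near end, so it contributes μ₀I/(4πR); both point the same way, together 6.07×10⁻⁶ T.
Arc and leads all point the same direction: B = 9.53×10⁻⁶ + 6.07×10⁻⁶ = 1.56×10⁻⁵ T.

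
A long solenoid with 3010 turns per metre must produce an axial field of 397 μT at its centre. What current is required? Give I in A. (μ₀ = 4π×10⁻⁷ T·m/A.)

I ≈ 0.105 A

Inside a long solenoid B = μ₀nI with n = 3010 m⁻¹, so I = B/(μ₀n).
I = 3.97×10⁻⁴ / (4π×10⁻⁷ × 3010) = 0.105 A.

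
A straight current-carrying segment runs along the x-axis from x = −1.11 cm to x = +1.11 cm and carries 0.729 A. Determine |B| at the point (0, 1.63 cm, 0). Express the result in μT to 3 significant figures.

For a finite straight segment, B = (μ₀I/4πd)(sinθ₁ + sinθ₂), where θ₁, θ₂ are the angles from the perpendicular to each end.
The perpendicular distance is d = 0.0163 m; the end-offsets along the wire are a = 0.0111 m and b = 0.0111 m.
sinθ₁ = 0.0111/√(0.0111²+0.0163²) = 0.5629; sinθ₂ = 0.0111/√(0.0111²+0.0163²) = 0.5629.
B = (4π×10⁻⁷ × 0.729) / (4π × 0.0163) × (0.5629 + 0.5629) = 5.03×10⁻⁶ T.

B ≈ 5.03 μT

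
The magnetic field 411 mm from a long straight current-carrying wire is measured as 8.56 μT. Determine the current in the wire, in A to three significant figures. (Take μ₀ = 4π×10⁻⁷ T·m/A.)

For a long straight wire B = μ₀I/(2πd), so I = 2πdB/μ₀.
I = 2π × 0.411 × 8.56×10⁻⁶ / (4π×10⁻⁷) = 17.6 A.

I ≈ 17.6 A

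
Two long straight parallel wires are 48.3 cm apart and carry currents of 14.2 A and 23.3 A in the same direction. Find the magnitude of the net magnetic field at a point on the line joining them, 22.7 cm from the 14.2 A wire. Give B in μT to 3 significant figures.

Each long wire gives B = μ₀I/(2πd). Distances are d₁ = 0.227 m and d₂ = 0.256 m.
B₁ = 1.25×10⁻⁵ T, B₂ = 1.82×10⁻⁵ T.
Between parallel currents the two contributions point in opposite directions, so they subtract. B = |B₁ − B₂| = |1.25×10⁻⁵ − 1.82×10⁻⁵| = 5.69×10⁻⁶ T.

B ≈ 5.69 μT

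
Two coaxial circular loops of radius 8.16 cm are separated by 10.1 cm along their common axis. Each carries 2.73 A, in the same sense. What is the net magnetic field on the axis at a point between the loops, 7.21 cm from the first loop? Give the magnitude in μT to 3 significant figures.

Each loop contributes B = μ₀IR²/[2(R²+z²)^(3/2)] on the axis, with z measured from that loop.
Loop 1 (z = 0.0721 m): B₁ = 8.85×10⁻⁶ T. Loop 2 (z = 0.0289 m): B₂ = 1.76×10⁻⁵ T.
The fields add: B = B₁ + B₂ = 2.65×10⁻⁵ T.

B ≈ 26.5 μT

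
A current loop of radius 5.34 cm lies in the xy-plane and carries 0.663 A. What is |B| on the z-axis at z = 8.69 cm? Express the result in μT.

B ≈ 1.12 μT

On the axis of a circular loop, B = μ₀IR² / [2(R²+z²)^(3/2)].
R² + z² = (0.0534)² + (0.0869)² = 0.0104 m², and (R²+z²)^(3/2) = 1.06×10⁻³ m³.
B = (4π×10⁻⁷ × 0.663 × 0.002852) / (2 × 1.06×10⁻³) = 1.12×10⁻⁶ T.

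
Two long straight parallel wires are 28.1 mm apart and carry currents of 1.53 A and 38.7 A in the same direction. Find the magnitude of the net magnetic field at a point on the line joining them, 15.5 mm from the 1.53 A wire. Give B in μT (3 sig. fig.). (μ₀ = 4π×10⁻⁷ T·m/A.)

B ≈ 595 μT

Each long wire gives B = μ₀I/(2πd). Distances are d₁ = 0.0155 m and d₂ = 0.0126 m.
B₁ = 1.97×10⁻⁵ T, B₂ = 6.14×10⁻⁴ T.
Between parallel currents the two contributions point in opposite directions, so they subtract. B = |B₁ − B₂| = |1.97×10⁻⁵ − 6.14×10⁻⁴| = 5.95×10⁻⁴ T.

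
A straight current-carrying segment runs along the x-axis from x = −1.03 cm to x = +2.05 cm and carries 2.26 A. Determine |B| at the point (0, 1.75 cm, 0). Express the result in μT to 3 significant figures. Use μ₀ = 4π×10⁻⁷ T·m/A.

For a finite straight segment, B = (μ₀I/4πd)(sinθ₁ + sinθ₂), where θ₁, θ₂ are the angles from the perpendicular to each end.
The perpendicular distance is d = 0.0175 m; the end-offsets along the wire are a = 0.0103 m and b = 0.0205 m.
sinθ₁ = 0.0103/√(0.0103²+0.0175²) = 0.5072; sinθ₂ = 0.0205/√(0.0205²+0.0175²) = 0.7606.
B = (4π×10⁻⁷ × 2.26) / (4π × 0.0175) × (0.5072 + 0.7606) = 1.64×10⁻⁵ T.

B ≈ 16.4 μT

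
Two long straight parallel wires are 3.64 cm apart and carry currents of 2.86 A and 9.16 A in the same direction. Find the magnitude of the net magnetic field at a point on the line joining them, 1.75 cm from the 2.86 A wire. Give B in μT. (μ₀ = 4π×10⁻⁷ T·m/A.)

Each long wire gives B = μ₀I/(2πd). Distances are d₁ = 0.0175 m and d₂ = 0.0189 m.
B₁ = 3.27×10⁻⁵ T, B₂ = 9.69×10⁻⁵ T.
Between parallel currents the two contributions point in opposite directions, so they subtract. B = |B₁ − B₂| = |3.27×10⁻⁵ − 9.69×10⁻⁵| = 6.42×10⁻⁵ T.

B ≈ 64.2 μT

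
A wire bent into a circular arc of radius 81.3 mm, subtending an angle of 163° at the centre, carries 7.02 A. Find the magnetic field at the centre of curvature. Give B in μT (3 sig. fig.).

B ≈ 24.6 μT

The Biot–Savart field of a circular arc at its centre is B = μ₀Iφ/(4πR), with φ = 2.845 rad.
B = (4π×10⁻⁷ × 7.02 × 2.845) / (4π × 0.0813) = 2.46×10⁻⁵ T.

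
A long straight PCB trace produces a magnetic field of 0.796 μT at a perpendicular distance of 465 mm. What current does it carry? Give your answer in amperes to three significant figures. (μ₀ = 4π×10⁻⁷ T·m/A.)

For a long straight wire B = μ₀I/(2πd), so I = 2πdB/μ₀.
I = 2π × 0.465 × 7.96×10⁻⁷ / (4π×10⁻⁷) = 1.85 A.

I ≈ 1.85 A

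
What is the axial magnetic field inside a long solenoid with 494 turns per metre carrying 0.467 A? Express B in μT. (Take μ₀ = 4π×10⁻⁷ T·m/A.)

Inside a long solenoid, B = μ₀nI with n = 494 turns/m.
B = 4π×10⁻⁷ × 494 × 0.467 = 2.90×10⁻⁴ T.

B ≈ 290 μT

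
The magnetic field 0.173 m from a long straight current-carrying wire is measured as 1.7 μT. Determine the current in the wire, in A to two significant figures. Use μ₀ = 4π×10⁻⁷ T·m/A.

For a long straight wire B = μ₀I/(2πd), so I = 2πdB/μ₀.
I = 2π × 0.173 × 1.70×10⁻⁶ / (4π×10⁻⁷) = 1.47 A.

I ≈ 1.5 A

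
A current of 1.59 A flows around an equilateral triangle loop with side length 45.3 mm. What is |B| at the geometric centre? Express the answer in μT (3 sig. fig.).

B ≈ 63.2 μT

Each side is a finite straight segment at perpendicular distance d = a/(2 tan(π/3)) = 0.01308 m from the centre, with end-angles ±π/3.
One side contributes B₁ = (μ₀I/4πd)·2 sin(π/3) = 2.11×10⁻⁵ T.
All 3 sides add in the same direction: B = 3 × 2.11×10⁻⁵ = 6.32×10⁻⁵ T.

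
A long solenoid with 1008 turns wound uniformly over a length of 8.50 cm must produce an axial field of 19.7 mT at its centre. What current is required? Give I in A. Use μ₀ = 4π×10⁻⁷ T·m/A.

I ≈ 1.32 A

Inside a long solenoid B = μ₀nI with n = 1.186×10⁴ m⁻¹, so I = B/(μ₀n).
I = 1.97×10⁻² / (4π×10⁻⁷ × 1.186×10⁴) = 1.32 A.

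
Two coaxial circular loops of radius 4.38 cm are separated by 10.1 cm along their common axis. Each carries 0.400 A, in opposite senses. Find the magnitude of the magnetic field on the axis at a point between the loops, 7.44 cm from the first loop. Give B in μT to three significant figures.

Each loop contributes B = μ₀IR²/[2(R²+z²)^(3/2)] on the axis, with z measured from that loop.
Loop 1 (z = 0.0744 m): B₁ = 7.49×10⁻⁷ T. Loop 2 (z = 0.0266 m): B₂ = 3.58×10⁻⁶ T.
The fields oppose: B = |B₁ − B₂| = 2.83×10⁻⁶ T.

B ≈ 2.83 μT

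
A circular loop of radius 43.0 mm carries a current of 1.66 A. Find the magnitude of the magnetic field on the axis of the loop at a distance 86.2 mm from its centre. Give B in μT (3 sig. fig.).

On the axis of a circular loop, B = μ₀IR² / [2(R²+z²)^(3/2)].
R² + z² = (0.043)² + (0.0862)² = 0.009279 m², and (R²+z²)^(3/2) = 8.94×10⁻⁴ m³.
B = (4π×10⁻⁷ × 1.66 × 0.001849) / (2 × 8.94×10⁻⁴) = 2.16×10⁻⁶ T.

B ≈ 2.16 μT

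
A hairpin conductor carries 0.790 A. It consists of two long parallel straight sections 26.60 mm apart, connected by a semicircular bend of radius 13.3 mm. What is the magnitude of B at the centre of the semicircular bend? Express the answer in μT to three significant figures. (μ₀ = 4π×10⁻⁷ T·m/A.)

The semicircular arc contributes B_arc = μ₀I·π/(4πR) = μ₀I/(4R) = 1.87×10⁻⁵ T.
Each semi-infinite lead is at perpendicular distance R = 0.0133 m from the centre, with the perpendicular foot at its near end, so it contributes μ₀I/(4πR); both point the same way, together 1.19×10⁻⁵ T.
Arc and leads all point the same direction: B = 1.87×10⁻⁵ + 1.19×10⁻⁵ = 3.05×10⁻⁵ T.

B ≈ 30.5 μT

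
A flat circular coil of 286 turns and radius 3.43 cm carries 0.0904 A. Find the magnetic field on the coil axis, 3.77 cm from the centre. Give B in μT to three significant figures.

B ≈ 144 μT

For an N-turn flat coil, B = Nμ₀IR²/[2(R²+z²)^(3/2)] with R = 0.0343 m, z = 0.0377 m.
B = 286 × 5.05×10⁻⁷ T = 1.44×10⁻⁴ T.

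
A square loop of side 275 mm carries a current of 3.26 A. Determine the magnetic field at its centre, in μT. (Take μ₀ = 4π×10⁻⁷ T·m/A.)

B ≈ 13.4 μT

Each side is a finite straight segment at perpendicular distance d = a/(2 tan(π/4)) = 0.1375 m from the centre, with end-angles ±π/4.
One side contributes B₁ = (μ₀I/4πd)·2 sin(π/4) = 3.35×10⁻⁶ T.
All 4 sides add in the same direction: B = 4 × 3.35×10⁻⁶ = 1.34×10⁻⁵ T.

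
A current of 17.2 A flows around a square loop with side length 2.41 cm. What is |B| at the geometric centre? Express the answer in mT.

Each side is a finite straight segment at perpendicular distance d = a/(2 tan(π/4)) = 0.01205 m from the centre, with end-angles ±π/4.
One side contributes B₁ = (μ₀I/4πd)·2 sin(π/4) = 2.02×10⁻⁴ T.
All 4 sides add in the same direction: B = 4 × 2.02×10⁻⁴ = 8.07×10⁻⁴ T.

B ≈ 0.807 mT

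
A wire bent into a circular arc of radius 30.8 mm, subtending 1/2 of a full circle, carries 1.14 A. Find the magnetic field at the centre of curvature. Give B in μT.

The Biot–Savart field of a circular arc at its centre is B = μ₀Iφ/(4πR), with φ = 3.142 rad.
B = (4π×10⁻⁷ × 1.14 × 3.142) / (4π × 0.0308) = 1.16×10⁻⁵ T.

B ≈ 11.6 μT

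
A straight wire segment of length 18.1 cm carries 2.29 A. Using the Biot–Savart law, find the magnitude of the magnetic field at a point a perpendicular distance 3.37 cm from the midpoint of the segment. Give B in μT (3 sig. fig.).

For a finite straight segment, B = (μ₀I/4πd)(sinθ₁ + sinθ₂), where θ₁, θ₂ are the angles from the perpendicular to each end.
The perpendicular from the point meets the wire at its midpoint, so each end is L/2 = 0.0905 m away along the wire.
sinθ₁ = 0.0905/√(0.0905²+0.0337²) = 0.9371; sinθ₂ = 0.0905/√(0.0905²+0.0337²) = 0.9371.
B = (4π×10⁻⁷ × 2.29) / (4π × 0.0337) × (0.9371 + 0.9371) = 1.27×10⁻⁵ T.

B ≈ 12.7 μT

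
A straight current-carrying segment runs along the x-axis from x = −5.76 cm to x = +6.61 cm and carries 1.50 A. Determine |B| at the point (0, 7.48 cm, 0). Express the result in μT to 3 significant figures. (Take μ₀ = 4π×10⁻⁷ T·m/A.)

B ≈ 2.55 μT

For a finite straight segment, B = (μ₀I/4πd)(sinθ₁ + sinθ₂), where θ₁, θ₂ are the angles from the perpendicular to each end.
The perpendicular distance is d = 0.0748 m; the end-offsets along the wire are a = 0.0576 m and b = 0.0661 m.
sinθ₁ = 0.0576/√(0.0576²+0.0748²) = 0.6101; sinθ₂ = 0.0661/√(0.0661²+0.0748²) = 0.6622.
B = (4π×10⁻⁷ × 1.50) / (4π × 0.0748) × (0.6101 + 0.6622) = 2.55×10⁻⁶ T.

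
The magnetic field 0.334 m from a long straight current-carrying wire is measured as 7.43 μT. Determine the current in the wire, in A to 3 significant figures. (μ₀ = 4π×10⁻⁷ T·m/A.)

I ≈ 12.4 A

For a long straight wire B = μ₀I/(2πd), so I = 2πdB/μ₀.
I = 2π × 0.334 × 7.43×10⁻⁶ / (4π×10⁻⁷) = 12.4 A.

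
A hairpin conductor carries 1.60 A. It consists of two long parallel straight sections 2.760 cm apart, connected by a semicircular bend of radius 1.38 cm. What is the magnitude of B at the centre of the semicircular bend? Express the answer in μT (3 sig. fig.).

B ≈ 59.6 μT

The semicircular arc contributes B_arc = μ₀I·π/(4πR) = μ₀I/(4R) = 3.64×10⁻⁵ T.
Each semi-infinite lead is at perpendicular distance R = 0.0138 m from the centre, with the perpendicular foot at its near end, so it contributes μ₀I/(4πR); both point the same way, together 2.32×10⁻⁵ T.
Arc and leads all point the same direction: B = 3.64×10⁻⁵ + 2.32×10⁻⁵ = 5.96×10⁻⁵ T.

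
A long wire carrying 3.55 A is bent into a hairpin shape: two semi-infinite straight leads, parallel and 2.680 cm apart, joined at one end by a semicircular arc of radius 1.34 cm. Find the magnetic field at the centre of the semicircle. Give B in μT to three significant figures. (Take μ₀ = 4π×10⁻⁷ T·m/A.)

B ≈ 136 μT

The semicircular arc contributes B_arc = μ₀I·π/(4πR) = μ₀I/(4R) = 8.32×10⁻⁵ T.
Each semi-infinite lead is at perpendicular distance R = 0.0134 m from the centre, with the perpendicular foot at its near end, so it contributes μ₀I/(4πR); both point the same way, together 5.30×10⁻⁵ T.
Arc and leads all point the same direction: B = 8.32×10⁻⁵ + 5.30×10⁻⁵ = 1.36×10⁻⁴ T.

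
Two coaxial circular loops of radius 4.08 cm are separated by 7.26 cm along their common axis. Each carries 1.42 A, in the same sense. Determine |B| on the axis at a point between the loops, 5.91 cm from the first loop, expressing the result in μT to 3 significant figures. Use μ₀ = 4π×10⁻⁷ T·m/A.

Each loop contributes B = μ₀IR²/[2(R²+z²)^(3/2)] on the axis, with z measured from that loop.
Loop 1 (z = 0.0591 m): B₁ = 4.01×10⁻⁶ T. Loop 2 (z = 0.0135 m): B₂ = 1.87×10⁻⁵ T.
The fields add: B = B₁ + B₂ = 2.27×10⁻⁵ T.

B ≈ 22.7 μT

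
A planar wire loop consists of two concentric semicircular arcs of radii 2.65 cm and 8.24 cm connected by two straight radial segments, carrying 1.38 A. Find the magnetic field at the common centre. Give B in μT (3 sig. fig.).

The radial connectors point toward the centre, so dl × r̂ = 0 and they contribute nothing.
Each semicircle gives μ₀I/(4R): inner arc 1.64×10⁻⁵ T, outer arc 5.26×10⁻⁶ T.
The two arcs carry current in opposite angular senses, so their fields oppose: B = |1.64×10⁻⁵ − 5.26×10⁻⁶| = 1.11×10⁻⁵ T.

B ≈ 11.1 μT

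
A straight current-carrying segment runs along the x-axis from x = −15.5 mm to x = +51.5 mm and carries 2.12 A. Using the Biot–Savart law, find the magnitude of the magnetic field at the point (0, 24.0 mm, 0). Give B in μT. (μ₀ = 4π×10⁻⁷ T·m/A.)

B ≈ 12.8 μT

For a finite straight segment, B = (μ₀I/4πd)(sinθ₁ + sinθ₂), where θ₁, θ₂ are the angles from the perpendicular to each end.
The perpendicular distance is d = 0.024 m; the end-offsets along the wire are a = 0.0155 m and b = 0.0515 m.
sinθ₁ = 0.0155/√(0.0155²+0.024²) = 0.5425; sinθ₂ = 0.0515/√(0.0515²+0.024²) = 0.9064.
B = (4π×10⁻⁷ × 2.12) / (4π × 0.024) × (0.5425 + 0.9064) = 1.28×10⁻⁵ T.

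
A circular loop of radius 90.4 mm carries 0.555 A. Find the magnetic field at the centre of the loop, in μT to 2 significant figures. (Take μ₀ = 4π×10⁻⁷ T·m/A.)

At the centre of a circular loop the Biot–Savart law gives B = μ₀I/(2R).
B = (4π×10⁻⁷ × 0.555) / (2 × 0.0904) = 3.86×10⁻⁶ T.

B ≈ 3.9 μT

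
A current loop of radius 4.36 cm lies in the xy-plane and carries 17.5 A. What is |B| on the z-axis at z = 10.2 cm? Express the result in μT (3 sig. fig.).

B ≈ 15.3 μT

On the axis of a circular loop, B = μ₀IR² / [2(R²+z²)^(3/2)].
R² + z² = (0.0436)² + (0.102)² = 0.0123 m², and (R²+z²)^(3/2) = 1.36×10⁻³ m³.
B = (4π×10⁻⁷ × 17.5 × 0.001901) / (2 × 1.36×10⁻³) = 1.53×10⁻⁵ T.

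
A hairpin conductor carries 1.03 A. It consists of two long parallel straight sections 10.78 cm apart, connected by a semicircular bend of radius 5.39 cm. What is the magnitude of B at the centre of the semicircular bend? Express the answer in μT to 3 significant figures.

The semicircular arc contributes B_arc = μ₀I·π/(4πR) = μ₀I/(4R) = 6.00×10⁻⁶ T.
Each semi-infinite lead is at perpendicular distance R = 0.0539 m from the centre, with the perpendicular foot at its near end, so it contributes μ₀I/(4πR); both point the same way, together 3.82×10⁻⁶ T.
Arc and leads all point the same direction: B = 6.00×10⁻⁶ + 3.82×10⁻⁶ = 9.83×10⁻⁶ T.

B ≈ 9.83 μT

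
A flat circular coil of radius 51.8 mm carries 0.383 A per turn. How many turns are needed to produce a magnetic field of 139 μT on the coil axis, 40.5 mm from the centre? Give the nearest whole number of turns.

For an N-turn coil, B = Nμ₀IR²/[2(R²+z²)^(3/2)]. A single turn gives B₁ = 2.27×10⁻⁶ T with R = 0.0518 m, z = 0.0405 m.
N = B/B₁ = 1.39×10⁻⁴ / 2.27×10⁻⁶ = 61.20.

N = 61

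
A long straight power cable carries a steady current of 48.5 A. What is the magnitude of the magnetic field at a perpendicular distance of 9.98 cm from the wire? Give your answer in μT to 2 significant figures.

For an infinitely long straight wire, B = μ₀I/(2πd).
B = (4π×10⁻⁷ × 48.5) / (2π × 0.0998) = 9.72×10⁻⁵ T.

B ≈ 97 μT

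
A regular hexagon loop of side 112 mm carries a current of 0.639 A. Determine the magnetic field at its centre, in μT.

Each side is a finite straight segment at perpendicular distance d = a/(2 tan(π/6)) = 0.09699 m from the centre, with end-angles ±π/6.
One side contributes B₁ = (μ₀I/4πd)·2 sin(π/6) = 6.59×10⁻⁷ T.
All 6 sides add in the same direction: B = 6 × 6.59×10⁻⁷ = 3.95×10⁻⁶ T.

B ≈ 3.95 μT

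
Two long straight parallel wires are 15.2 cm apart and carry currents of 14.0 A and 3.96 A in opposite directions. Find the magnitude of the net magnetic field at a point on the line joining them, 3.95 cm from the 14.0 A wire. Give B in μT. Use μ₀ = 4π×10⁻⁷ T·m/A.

Each long wire gives B = μ₀I/(2πd). Distances are d₁ = 0.0395 m and d₂ = 0.1125 m.
B₁ = 7.09×10⁻⁵ T, B₂ = 7.04×10⁻⁶ T.
Between antiparallel currents both contributions point the same way, so they add. B = B₁ + B₂ = 7.09×10⁻⁵ + 7.04×10⁻⁶ = 7.79×10⁻⁵ T.

B ≈ 77.9 μT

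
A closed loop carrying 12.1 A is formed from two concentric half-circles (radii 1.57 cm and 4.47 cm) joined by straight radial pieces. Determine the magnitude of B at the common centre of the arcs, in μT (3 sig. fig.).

The radial connectors point toward the centre, so dl × r̂ = 0 and they contribute nothing.
Each semicircle gives μ₀I/(4R): inner arc 2.42×10⁻⁴ T, outer arc 8.50×10⁻⁵ T.
The two arcs carry current in opposite angular senses, so their fields oppose: B = |2.42×10⁻⁴ − 8.50×10⁻⁵| = 1.57×10⁻⁴ T.

B ≈ 157 μT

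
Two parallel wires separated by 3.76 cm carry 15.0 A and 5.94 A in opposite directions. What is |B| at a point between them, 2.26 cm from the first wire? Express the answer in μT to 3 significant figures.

B ≈ 212 μT

Each long wire gives B = μ₀I/(2πd). Distances are d₁ = 0.0226 m and d₂ = 0.015 m.
B₁ = 1.33×10⁻⁴ T, B₂ = 7.92×10⁻⁵ T.
Between antiparallel currents both contributions point the same way, so they add. B = B₁ + B₂ = 1.33×10⁻⁴ + 7.92×10⁻⁵ = 2.12×10⁻⁴ T.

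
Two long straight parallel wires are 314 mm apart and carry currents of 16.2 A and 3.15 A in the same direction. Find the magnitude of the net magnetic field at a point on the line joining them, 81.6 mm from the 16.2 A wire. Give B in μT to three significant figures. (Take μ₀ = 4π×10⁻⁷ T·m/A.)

Each long wire gives B = μ₀I/(2πd). Distances are d₁ = 0.0816 m and d₂ = 0.2324 m.
B₁ = 3.97×10⁻⁵ T, B₂ = 2.71×10⁻⁶ T.
Between parallel currents the two contributions point in opposite directions, so they subtract. B = |B₁ − B₂| = |3.97×10⁻⁵ − 2.71×10⁻⁶| = 3.70×10⁻⁵ T.

B ≈ 37.0 μT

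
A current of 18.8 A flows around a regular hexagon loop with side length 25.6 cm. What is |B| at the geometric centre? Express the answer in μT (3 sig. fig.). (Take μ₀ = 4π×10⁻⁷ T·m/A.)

Each side is a finite straight segment at perpendicular distance d = a/(2 tan(π/6)) = 0.2217 m from the centre, with end-angles ±π/6.
One side contributes B₁ = (μ₀I/4πd)·2 sin(π/6) = 8.48×10⁻⁶ T.
All 6 sides add in the same direction: B = 6 × 8.48×10⁻⁶ = 5.09×10⁻⁵ T.

B ≈ 50.9 μT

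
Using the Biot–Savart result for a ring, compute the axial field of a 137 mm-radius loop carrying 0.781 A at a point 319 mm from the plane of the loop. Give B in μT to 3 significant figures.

B ≈ 0.220 μT

On the axis of a circular loop, B = μ₀IR² / [2(R²+z²)^(3/2)].
R² + z² = (0.137)² + (0.319)² = 0.1205 m², and (R²+z²)^(3/2) = 4.18×10⁻² m³.
B = (4π×10⁻⁷ × 0.781 × 0.01877) / (2 × 4.18×10⁻²) = 2.20×10⁻⁷ T.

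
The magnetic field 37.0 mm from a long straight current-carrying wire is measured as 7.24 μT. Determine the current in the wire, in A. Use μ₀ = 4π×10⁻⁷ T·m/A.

I ≈ 1.34 A

For a long straight wire B = μ₀I/(2πd), so I = 2πdB/μ₀.
I = 2π × 0.037 × 7.24×10⁻⁶ / (4π×10⁻⁷) = 1.34 A.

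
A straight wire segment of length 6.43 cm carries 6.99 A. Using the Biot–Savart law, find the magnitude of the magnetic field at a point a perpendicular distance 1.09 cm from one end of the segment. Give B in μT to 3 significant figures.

For a finite straight segment, B = (μ₀I/4πd)(sinθ₁ + sinθ₂), where θ₁, θ₂ are the angles from the perpendicular to each end.
The perpendicular foot is at one end, so the two end-offsets along the wire are 0 and L = 0.0643 m.
sinθ₁ = 0/√(0²+0.0109²) = 0.0000; sinθ₂ = 0.0643/√(0.0643²+0.0109²) = 0.9859.
B = (4π×10⁻⁷ × 6.99) / (4π × 0.0109) × (0.0000 + 0.9859) = 6.32×10⁻⁵ T.

B ≈ 63.2 μT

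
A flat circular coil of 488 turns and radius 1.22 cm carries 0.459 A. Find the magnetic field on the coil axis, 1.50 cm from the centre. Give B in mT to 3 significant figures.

B ≈ 2.90 mT

For an N-turn flat coil, B = Nμ₀IR²/[2(R²+z²)^(3/2)] with R = 0.0122 m, z = 0.015 m.
B = 488 × 5.94×10⁻⁶ T = 2.90×10⁻³ T.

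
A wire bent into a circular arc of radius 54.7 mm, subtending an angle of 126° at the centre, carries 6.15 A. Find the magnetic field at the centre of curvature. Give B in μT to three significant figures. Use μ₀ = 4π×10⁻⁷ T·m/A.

The Biot–Savart field of a circular arc at its centre is B = μ₀Iφ/(4πR), with φ = 2.199 rad.
B = (4π×10⁻⁷ × 6.15 × 2.199) / (4π × 0.0547) = 2.47×10⁻⁵ T.

B ≈ 24.7 μT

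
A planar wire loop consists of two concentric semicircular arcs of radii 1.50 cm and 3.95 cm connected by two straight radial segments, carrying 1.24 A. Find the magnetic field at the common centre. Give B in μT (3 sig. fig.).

The radial connectors point toward the centre, so dl × r̂ = 0 and they contribute nothing.
Each semicircle gives μ₀I/(4R): inner arc 2.60×10⁻⁵ T, outer arc 9.86×10⁻⁶ T.
The two arcs carry current in opposite angular senses, so their fields oppose: B = |2.60×10⁻⁵ − 9.86×10⁻⁶| = 1.61×10⁻⁵ T.

B ≈ 16.1 μT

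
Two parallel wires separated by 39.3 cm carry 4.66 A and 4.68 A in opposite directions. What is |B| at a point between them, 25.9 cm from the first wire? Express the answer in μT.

B ≈ 10.6 μT

Each long wire gives B = μ₀I/(2πd). Distances are d₁ = 0.259 m and d₂ = 0.134 m.
B₁ = 3.60×10⁻⁶ T, B₂ = 6.99×10⁻⁶ T.
Between antiparallel currents both contributions point the same way, so they add. B = B₁ + B₂ = 3.60×10⁻⁶ + 6.99×10⁻⁶ = 1.06×10⁻⁵ T.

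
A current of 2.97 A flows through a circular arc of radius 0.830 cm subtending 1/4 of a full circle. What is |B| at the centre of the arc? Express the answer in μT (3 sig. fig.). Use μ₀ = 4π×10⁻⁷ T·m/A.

The Biot–Savart field of a circular arc at its centre is B = μ₀Iφ/(4πR), with φ = 1.571 rad.
B = (4π×10⁻⁷ × 2.97 × 1.571) / (4π × 0.0083) = 5.62×10⁻⁵ T.

B ≈ 56.2 μT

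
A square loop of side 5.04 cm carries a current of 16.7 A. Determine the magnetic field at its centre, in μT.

B ≈ 375 μT

Each side is a finite straight segment at perpendicular distance d = a/(2 tan(π/4)) = 0.0252 m from the centre, with end-angles ±π/4.
One side contributes B₁ = (μ₀I/4πd)·2 sin(π/4) = 9.37×10⁻⁵ T.
All 4 sides add in the same direction: B = 4 × 9.37×10⁻⁵ = 3.75×10⁻⁴ T.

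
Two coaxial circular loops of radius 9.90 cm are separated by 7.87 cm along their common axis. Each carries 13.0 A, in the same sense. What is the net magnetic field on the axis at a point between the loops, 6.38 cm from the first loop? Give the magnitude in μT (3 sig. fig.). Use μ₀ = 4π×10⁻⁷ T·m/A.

Each loop contributes B = μ₀IR²/[2(R²+z²)^(3/2)] on the axis, with z measured from that loop.
Loop 1 (z = 0.0638 m): B₁ = 4.90×10⁻⁵ T. Loop 2 (z = 0.0149 m): B₂ = 7.98×10⁻⁵ T.
The fields add: B = B₁ + B₂ = 1.29×10⁻⁴ T.

B ≈ 129 μT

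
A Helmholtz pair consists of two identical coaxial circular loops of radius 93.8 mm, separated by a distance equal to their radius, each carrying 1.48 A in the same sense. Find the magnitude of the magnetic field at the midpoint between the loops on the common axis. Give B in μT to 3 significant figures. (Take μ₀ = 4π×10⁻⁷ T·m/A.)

B ≈ 14.2 μT

Each loop contributes B = μ₀IR²/[2(R²+z²)^(3/2)] on the axis, with z measured from that loop.
Loop 1 (z = 0.0469 m): B₁ = 7.09×10⁻⁶ T. Loop 2 (z = 0.0469 m): B₂ = 7.09×10⁻⁶ T.
The fields add: B = B₁ + B₂ = 1.42×10⁻⁵ T.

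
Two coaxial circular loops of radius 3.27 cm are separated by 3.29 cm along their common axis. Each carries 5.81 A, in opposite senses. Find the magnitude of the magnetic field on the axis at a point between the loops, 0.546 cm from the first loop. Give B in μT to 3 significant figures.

Each loop contributes B = μ₀IR²/[2(R²+z²)^(3/2)] on the axis, with z measured from that loop.
Loop 1 (z = 0.00546 m): B₁ = 1.07×10⁻⁴ T. Loop 2 (z = 0.02744 m): B₂ = 5.02×10⁻⁵ T.
The fields oppose: B = |B₁ − B₂| = 5.69×10⁻⁵ T.

B ≈ 56.9 μT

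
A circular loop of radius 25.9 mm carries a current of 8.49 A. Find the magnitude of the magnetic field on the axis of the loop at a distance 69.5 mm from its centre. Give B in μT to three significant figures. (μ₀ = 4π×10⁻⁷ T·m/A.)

B ≈ 8.77 μT

On the axis of a circular loop, B = μ₀IR² / [2(R²+z²)^(3/2)].
R² + z² = (0.0259)² + (0.0695)² = 0.005501 m², and (R²+z²)^(3/2) = 4.08×10⁻⁴ m³.
B = (4π×10⁻⁷ × 8.49 × 0.0006708) / (2 × 4.08×10⁻⁴) = 8.77×10⁻⁶ T.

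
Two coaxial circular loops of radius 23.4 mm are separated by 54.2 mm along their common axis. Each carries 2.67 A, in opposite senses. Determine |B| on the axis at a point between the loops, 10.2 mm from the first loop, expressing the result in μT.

B ≈ 47.8 μT

Each loop contributes B = μ₀IR²/[2(R²+z²)^(3/2)] on the axis, with z measured from that loop.
Loop 1 (z = 0.0102 m): B₁ = 5.52×10⁻⁵ T. Loop 2 (z = 0.044 m): B₂ = 7.42×10⁻⁶ T.
The fields oppose: B = |B₁ − B₂| = 4.78×10⁻⁵ T.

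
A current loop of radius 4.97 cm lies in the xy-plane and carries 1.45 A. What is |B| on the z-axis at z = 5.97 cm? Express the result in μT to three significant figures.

B ≈ 4.80 μT

On the axis of a circular loop, B = μ₀IR² / [2(R²+z²)^(3/2)].
R² + z² = (0.0497)² + (0.0597)² = 0.006034 m², and (R²+z²)^(3/2) = 4.69×10⁻⁴ m³.
B = (4π×10⁻⁷ × 1.45 × 0.00247) / (2 × 4.69×10⁻⁴) = 4.80×10⁻⁶ T.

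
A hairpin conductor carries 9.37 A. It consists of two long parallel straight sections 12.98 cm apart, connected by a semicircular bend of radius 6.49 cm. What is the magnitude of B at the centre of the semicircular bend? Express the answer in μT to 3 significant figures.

B ≈ 74.2 μT

The semicircular arc contributes B_arc = μ₀I·π/(4πR) = μ₀I/(4R) = 4.54×10⁻⁵ T.
Each semi-infinite lead is at perpendicular distance R = 0.0649 m from the centre, with the perpendicular foot at its near end, so it contributes μ₀I/(4πR); both point the same way, together 2.89×10⁻⁵ T.
Arc and leads all point the same direction: B = 4.54×10⁻⁵ + 2.89×10⁻⁵ = 7.42×10⁻⁵ T.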